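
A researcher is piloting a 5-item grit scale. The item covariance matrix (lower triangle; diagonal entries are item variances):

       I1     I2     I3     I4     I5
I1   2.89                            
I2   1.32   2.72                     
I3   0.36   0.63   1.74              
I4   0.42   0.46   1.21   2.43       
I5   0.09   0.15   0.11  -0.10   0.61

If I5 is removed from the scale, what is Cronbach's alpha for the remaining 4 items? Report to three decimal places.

Cronbach's alpha = 0.632

Remaining items: I1, I2, I3, I4 (k = 4).
Σσᵢ² = 2.89 + 2.72 + 1.74 + 2.43 = 9.78
σ²_total = 9.78 + 2 × 4.40 = 18.58
α (item deleted) = (4/3)·(1 − 9.78/18.58) = 0.632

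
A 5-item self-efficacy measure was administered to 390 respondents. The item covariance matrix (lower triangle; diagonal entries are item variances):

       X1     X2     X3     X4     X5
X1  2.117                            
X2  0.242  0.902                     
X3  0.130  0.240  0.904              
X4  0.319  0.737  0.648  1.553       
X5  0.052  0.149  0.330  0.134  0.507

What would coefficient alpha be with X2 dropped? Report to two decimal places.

Remaining items: X1, X3, X4, X5 (k = 4).
ΣVar(i) = 2.117 + 0.904 + 1.553 + 0.507 = 5.081
Var(T) = 5.081 + 2 × 1.613 = 8.307
α (item deleted) = (4/3)·(1 − 5.081/8.307) = 0.52

coefficient alpha = 0.52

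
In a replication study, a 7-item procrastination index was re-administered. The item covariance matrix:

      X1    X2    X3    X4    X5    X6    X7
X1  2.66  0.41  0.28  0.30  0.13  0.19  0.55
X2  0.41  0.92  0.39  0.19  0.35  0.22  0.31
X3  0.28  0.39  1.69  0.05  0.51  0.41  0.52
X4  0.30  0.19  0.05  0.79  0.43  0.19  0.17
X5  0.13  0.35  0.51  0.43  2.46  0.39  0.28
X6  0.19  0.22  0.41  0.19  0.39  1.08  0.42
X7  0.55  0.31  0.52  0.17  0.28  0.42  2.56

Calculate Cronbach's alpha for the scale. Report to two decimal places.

sum of item variances = 2.66 + 0.92 + 1.69 + 0.79 + 2.46 + 1.08 + 2.56 = 12.16
Sum of the distinct covariances = 6.69
σ²_T = 12.16 + 2 × 6.69 = 25.54
α = (k/(k−1))·(1 − sum of item variances/σ²_T) = (7/6)·(1 − 12.16/25.54) = 0.61

α = 0.61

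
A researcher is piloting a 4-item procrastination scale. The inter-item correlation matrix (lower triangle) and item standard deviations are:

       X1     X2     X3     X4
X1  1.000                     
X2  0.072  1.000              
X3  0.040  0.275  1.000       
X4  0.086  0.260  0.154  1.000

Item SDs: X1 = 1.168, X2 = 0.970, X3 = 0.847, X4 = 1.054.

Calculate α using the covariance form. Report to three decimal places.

Σσ²ᵢ = 1.168² + 0.970² + 0.847² + 1.054² = 4.1334
Covariances σ_ij = r_ij · s_i · s_j:
  σ(X1,X2) = 0.072 × 1.168 × 0.970 = 0.0816
  σ(X1,X3) = 0.040 × 1.168 × 0.847 = 0.0396
  σ(X1,X4) = 0.086 × 1.168 × 1.054 = 0.1059
  σ(X2,X3) = 0.275 × 0.970 × 0.847 = 0.2259
  σ(X2,X4) = 0.260 × 0.970 × 1.054 = 0.2658
  σ(X3,X4) = 0.154 × 0.847 × 1.054 = 0.1375
σ²_T = Σσ²ᵢ + 2·Σσ_ij = 4.1334 + 2 × 0.8563 = 5.8460
α = (4/3)·(1 − 4.1334/5.8460) = 0.391

α = 0.391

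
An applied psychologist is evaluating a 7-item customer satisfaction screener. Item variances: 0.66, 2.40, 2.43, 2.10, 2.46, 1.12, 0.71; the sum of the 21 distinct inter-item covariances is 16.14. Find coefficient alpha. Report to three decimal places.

Σσ²ᵢ = 0.66 + 2.40 + 2.43 + 2.10 + 2.46 + 1.12 + 0.71 = 11.88
Sum of distinct covariances = 16.14
σ²_T = Σσ²ᵢ + 2·Σcov = 11.88 + 2 × 16.14 = 44.16
α = (7/6)·(1 − 11.88/44.16) = 0.853

α = 0.853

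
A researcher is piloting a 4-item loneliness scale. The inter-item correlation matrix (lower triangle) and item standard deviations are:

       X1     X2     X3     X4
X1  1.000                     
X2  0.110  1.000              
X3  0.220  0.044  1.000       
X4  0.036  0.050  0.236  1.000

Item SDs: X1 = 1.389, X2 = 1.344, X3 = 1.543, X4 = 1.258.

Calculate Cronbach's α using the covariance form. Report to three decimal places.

α = 0.351

Σσ²ᵢ = 1.389² + 1.344² + 1.543² + 1.258² = 7.6991
Covariances σ_ij = r_ij · s_i · s_j:
  σ(X1,X2) = 0.110 × 1.389 × 1.344 = 0.2053
  σ(X1,X3) = 0.220 × 1.389 × 1.543 = 0.4715
  σ(X1,X4) = 0.036 × 1.389 × 1.258 = 0.0629
  σ(X2,X3) = 0.044 × 1.344 × 1.543 = 0.0912
  σ(X2,X4) = 0.050 × 1.344 × 1.258 = 0.0845
  σ(X3,X4) = 0.236 × 1.543 × 1.258 = 0.4581
σ²_T = Σσ²ᵢ + 2·Σσ_ij = 7.6991 + 2 × 1.3735 = 10.4461
α = (4/3)·(1 − 7.6991/10.4461) = 0.351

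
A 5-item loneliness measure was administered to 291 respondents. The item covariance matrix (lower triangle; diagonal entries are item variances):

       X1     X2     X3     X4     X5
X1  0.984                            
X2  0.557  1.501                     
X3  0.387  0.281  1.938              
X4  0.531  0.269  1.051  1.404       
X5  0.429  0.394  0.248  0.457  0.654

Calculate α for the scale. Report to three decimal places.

sum of item variances = 0.984 + 1.501 + 1.938 + 1.404 + 0.654 = 6.481
Sum of off-diagonal covariances = 4.604
Var(T) = 6.481 + 2 × 4.604 = 15.689
α = (k/(k−1))·(1 − sum of item variances/Var(T)) = (5/4)·(1 − 6.481/15.689) = 0.734

α = 0.734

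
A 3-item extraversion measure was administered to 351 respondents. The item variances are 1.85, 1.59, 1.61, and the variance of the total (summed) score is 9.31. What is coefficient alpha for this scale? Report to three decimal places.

α = 0.686

sum of item variances = 1.85 + 1.59 + 1.61 = 5.05
α = (k/(k−1))·(1 − sum of item variances/σ²_total) = (3/2)·(1 − 5.05/9.31) = 0.686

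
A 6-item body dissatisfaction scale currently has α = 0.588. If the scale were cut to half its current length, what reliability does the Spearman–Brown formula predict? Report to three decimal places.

predicted reliability = 0.416

Length factor m = 1/2
α' = m·α / (1 − (1−m)·α)
   = 1/2 × 0.588 / (1 − (1 − 1/2) × 0.588)
   = 0.2940 / 0.7060 = 0.416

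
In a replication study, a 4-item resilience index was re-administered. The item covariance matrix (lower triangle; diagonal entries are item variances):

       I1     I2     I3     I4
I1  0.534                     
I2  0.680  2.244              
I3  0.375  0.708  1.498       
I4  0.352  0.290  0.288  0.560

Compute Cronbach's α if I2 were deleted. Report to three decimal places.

α = 0.659

Remaining items: I1, I3, I4 (k = 3).
ΣVar(i) = 0.534 + 1.498 + 0.560 = 2.592
Var(T) = 2.592 + 2 × 1.015 = 4.622
α (item deleted) = (3/2)·(1 − 2.592/4.622) = 0.659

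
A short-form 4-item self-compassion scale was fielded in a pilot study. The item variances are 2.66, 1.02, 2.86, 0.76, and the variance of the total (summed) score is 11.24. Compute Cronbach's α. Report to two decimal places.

Cronbach's α = 0.47

Σσ²ᵢ = 2.66 + 1.02 + 2.86 + 0.76 = 7.30
α = (k/(k−1))·(1 − Σσ²ᵢ/total variance) = (4/3)·(1 − 7.30/11.24) = 0.47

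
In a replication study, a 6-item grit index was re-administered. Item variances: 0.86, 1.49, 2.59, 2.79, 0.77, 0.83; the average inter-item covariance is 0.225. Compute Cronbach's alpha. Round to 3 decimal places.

Cronbach's alpha = 0.504

ΣVar(i) = 0.86 + 1.49 + 2.59 + 2.79 + 0.77 + 0.83 = 9.33
Sum of the 15 distinct covariances = 15 × 0.225 = 3.375
σ²_T = ΣVar(i) + 2·Σcov = 9.33 + 2 × 3.375 = 16.080
α = (6/5)·(1 − 9.33/16.080) = 0.504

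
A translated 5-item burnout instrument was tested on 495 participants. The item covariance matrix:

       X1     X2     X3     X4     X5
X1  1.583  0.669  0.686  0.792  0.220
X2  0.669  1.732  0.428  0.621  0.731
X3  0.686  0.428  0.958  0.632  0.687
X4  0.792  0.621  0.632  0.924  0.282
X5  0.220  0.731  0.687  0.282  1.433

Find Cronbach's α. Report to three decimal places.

sum of item variances = 1.583 + 1.732 + 0.958 + 0.924 + 1.433 = 6.630
Σ_{i<j} σ_ij = 5.748
σ²_total = 6.630 + 2 × 5.748 = 18.126
α = (k/(k−1))·(1 − sum of item variances/σ²_total) = (5/4)·(1 − 6.630/18.126) = 0.793

Cronbach's α = 0.793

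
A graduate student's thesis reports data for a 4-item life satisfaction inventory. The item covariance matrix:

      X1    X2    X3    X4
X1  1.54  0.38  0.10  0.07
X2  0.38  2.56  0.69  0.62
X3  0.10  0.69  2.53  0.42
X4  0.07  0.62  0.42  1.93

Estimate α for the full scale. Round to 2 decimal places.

sum of item variances = 1.54 + 2.56 + 2.53 + 1.93 = 8.56
Σ_{i<j} σ_ij = 2.28
Var(T) = 8.56 + 2 × 2.28 = 13.12
α = (k/(k−1))·(1 − sum of item variances/Var(T)) = (4/3)·(1 − 8.56/13.12) = 0.46

α = 0.46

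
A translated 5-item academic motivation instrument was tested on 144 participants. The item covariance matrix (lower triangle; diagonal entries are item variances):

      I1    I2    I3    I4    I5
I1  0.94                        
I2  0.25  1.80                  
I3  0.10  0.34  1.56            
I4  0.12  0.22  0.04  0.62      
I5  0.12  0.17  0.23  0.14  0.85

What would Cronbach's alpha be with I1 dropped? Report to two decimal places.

Cronbach's alpha = 0.43

Remaining items: I2, I3, I4, I5 (k = 4).
sum of item variances = 1.80 + 1.56 + 0.62 + 0.85 = 4.83
σ²_T = 4.83 + 2 × 1.14 = 7.11
α (item deleted) = (4/3)·(1 − 4.83/7.11) = 0.43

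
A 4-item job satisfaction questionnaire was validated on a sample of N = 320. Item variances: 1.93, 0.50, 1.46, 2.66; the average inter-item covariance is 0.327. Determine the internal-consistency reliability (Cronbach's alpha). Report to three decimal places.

Σσᵢ² = 1.93 + 0.50 + 1.46 + 2.66 = 6.55
Sum of the 6 distinct covariances = 6 × 0.327 = 1.962
Var(T) = Σσᵢ² + 2·Σcov = 6.55 + 2 × 1.962 = 10.474
α = (4/3)·(1 − 6.55/10.474) = 0.500

α = 0.500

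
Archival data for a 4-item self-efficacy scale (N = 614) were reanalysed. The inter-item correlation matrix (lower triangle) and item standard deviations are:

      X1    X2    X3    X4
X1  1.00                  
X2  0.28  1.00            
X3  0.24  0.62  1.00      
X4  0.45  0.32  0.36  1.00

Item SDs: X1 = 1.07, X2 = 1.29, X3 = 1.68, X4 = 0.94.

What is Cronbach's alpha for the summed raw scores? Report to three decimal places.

Σσ²ᵢ = 1.07² + 1.29² + 1.68² + 0.94² = 6.5150
Covariances σ_ij = r_ij · s_i · s_j:
  σ(X1,X2) = 0.28 × 1.07 × 1.29 = 0.3865
  σ(X1,X3) = 0.24 × 1.07 × 1.68 = 0.4314
  σ(X1,X4) = 0.45 × 1.07 × 0.94 = 0.4526
  σ(X2,X3) = 0.62 × 1.29 × 1.68 = 1.3437
  σ(X2,X4) = 0.32 × 1.29 × 0.94 = 0.3880
  σ(X3,X4) = 0.36 × 1.68 × 0.94 = 0.5685
σ²_T = Σσ²ᵢ + 2·Σσ_ij = 6.5150 + 2 × 3.5707 = 13.6564
α = (4/3)·(1 − 6.5150/13.6564) = 0.697

α = 0.697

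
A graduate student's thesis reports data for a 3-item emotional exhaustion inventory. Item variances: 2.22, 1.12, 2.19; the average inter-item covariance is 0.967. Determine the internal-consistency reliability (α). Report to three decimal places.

Σσ²ᵢ = 2.22 + 1.12 + 2.19 = 5.53
Sum of the 3 distinct covariances = 3 × 0.967 = 2.901
σ²_T = Σσ²ᵢ + 2·Σcov = 5.53 + 2 × 2.901 = 11.332
α = (3/2)·(1 − 5.53/11.332) = 0.768

α = 0.768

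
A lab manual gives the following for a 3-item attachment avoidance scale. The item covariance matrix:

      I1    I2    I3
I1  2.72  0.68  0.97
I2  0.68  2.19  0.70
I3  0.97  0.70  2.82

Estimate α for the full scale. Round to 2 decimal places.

Σσᵢ² = 2.72 + 2.19 + 2.82 = 7.73
Σ_{i<j} σ_ij = 2.35
σ²_total = 7.73 + 2 × 2.35 = 12.43
α = (k/(k−1))·(1 − Σσᵢ²/σ²_total) = (3/2)·(1 − 7.73/12.43) = 0.57

α = 0.57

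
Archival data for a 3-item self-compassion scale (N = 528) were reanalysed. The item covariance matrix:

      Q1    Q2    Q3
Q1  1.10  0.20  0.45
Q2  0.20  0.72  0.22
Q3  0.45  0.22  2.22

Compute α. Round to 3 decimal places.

sum of item variances = 1.10 + 0.72 + 2.22 = 4.04
Sum of the distinct covariances = 0.87
σ²_T = 4.04 + 2 × 0.87 = 5.78
α = (k/(k−1))·(1 − sum of item variances/σ²_T) = (3/2)·(1 − 4.04/5.78) = 0.452

α = 0.452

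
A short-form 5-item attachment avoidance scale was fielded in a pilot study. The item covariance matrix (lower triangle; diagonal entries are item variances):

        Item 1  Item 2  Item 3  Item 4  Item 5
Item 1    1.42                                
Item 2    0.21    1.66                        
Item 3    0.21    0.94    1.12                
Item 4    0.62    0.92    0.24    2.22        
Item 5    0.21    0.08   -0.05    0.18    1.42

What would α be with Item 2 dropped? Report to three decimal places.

Remaining items: Item 1, Item 3, Item 4, Item 5 (k = 4).
sum of item variances = 1.42 + 1.12 + 2.22 + 1.42 = 6.18
total variance = 6.18 + 2 × 1.41 = 9.00
α (item deleted) = (4/3)·(1 − 6.18/9.00) = 0.418

α = 0.418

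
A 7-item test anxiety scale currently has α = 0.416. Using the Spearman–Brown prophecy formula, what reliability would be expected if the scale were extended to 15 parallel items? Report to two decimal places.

predicted reliability = 0.60

Length factor m = 15/7 = 2.1429
α' = m·α / (1 + (m−1)·α)
   = 15/7 × 0.416 / (1 + (15/7 − 1) × 0.416)
   = 0.8914 / 1.4754 = 0.60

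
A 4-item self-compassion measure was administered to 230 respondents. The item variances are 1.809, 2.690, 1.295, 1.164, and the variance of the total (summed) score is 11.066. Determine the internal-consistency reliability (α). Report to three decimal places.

ΣVar(i) = 1.809 + 2.690 + 1.295 + 1.164 = 6.958
α = (k/(k−1))·(1 − ΣVar(i)/total variance) = (4/3)·(1 − 6.958/11.066) = 0.495

α = 0.495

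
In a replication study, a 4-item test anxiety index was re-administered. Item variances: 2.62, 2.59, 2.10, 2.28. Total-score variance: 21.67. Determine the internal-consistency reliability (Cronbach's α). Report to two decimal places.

sum of item variances = 2.62 + 2.59 + 2.10 + 2.28 = 9.59
α = (k/(k−1))·(1 − sum of item variances/σ²_total) = (4/3)·(1 − 9.59/21.67) = 0.74

α = 0.74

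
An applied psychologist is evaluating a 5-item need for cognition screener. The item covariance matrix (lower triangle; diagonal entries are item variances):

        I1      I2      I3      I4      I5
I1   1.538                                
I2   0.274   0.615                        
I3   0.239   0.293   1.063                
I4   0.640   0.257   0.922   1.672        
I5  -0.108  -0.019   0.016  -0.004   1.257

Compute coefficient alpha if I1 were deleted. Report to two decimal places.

α = 0.52

Remaining items: I2, I3, I4, I5 (k = 4).
Σσᵢ² = 0.615 + 1.063 + 1.672 + 1.257 = 4.607
Var(T) = 4.607 + 2 × 1.465 = 7.537
α (item deleted) = (4/3)·(1 − 4.607/7.537) = 0.52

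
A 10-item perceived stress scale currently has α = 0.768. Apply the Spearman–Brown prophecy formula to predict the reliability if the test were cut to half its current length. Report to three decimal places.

Length factor m = 1/2
α' = m·α / (1 − (1−m)·α)
   = 1/2 × 0.768 / (1 − (1 − 1/2) × 0.768)
   = 0.3840 / 0.6160 = 0.623

predicted reliability = 0.623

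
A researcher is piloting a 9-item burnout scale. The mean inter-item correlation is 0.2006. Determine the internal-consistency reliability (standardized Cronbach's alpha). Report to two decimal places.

Standardized α = k·r̄ / (1 + (k−1)·r̄) = 9 × 0.2006 / (1 + 8 × 0.2006)
  = 1.8054 / 2.6048 = 0.69

α = 0.69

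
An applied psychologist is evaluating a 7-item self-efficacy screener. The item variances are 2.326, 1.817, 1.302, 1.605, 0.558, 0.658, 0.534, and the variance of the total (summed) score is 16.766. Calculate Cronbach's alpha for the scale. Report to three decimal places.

sum of item variances = 2.326 + 1.817 + 1.302 + 1.605 + 0.558 + 0.658 + 0.534 = 8.800
α = (k/(k−1))·(1 − sum of item variances/Var(T)) = (7/6)·(1 − 8.800/16.766) = 0.554

α = 0.554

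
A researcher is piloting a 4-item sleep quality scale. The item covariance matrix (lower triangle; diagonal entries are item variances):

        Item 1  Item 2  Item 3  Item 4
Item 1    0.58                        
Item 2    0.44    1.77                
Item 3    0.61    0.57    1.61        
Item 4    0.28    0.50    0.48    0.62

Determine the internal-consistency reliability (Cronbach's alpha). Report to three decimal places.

sum of item variances = 0.58 + 1.77 + 1.61 + 0.62 = 4.58
Σ_{i<j} σ_ij = 2.88
σ²_T = 4.58 + 2 × 2.88 = 10.34
α = (k/(k−1))·(1 − sum of item variances/σ²_T) = (4/3)·(1 − 4.58/10.34) = 0.743

α = 0.743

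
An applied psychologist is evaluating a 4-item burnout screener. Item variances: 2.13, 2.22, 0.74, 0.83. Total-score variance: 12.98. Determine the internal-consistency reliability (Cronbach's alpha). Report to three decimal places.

sum of item variances = 2.13 + 2.22 + 0.74 + 0.83 = 5.92
α = (k/(k−1))·(1 − sum of item variances/total variance) = (4/3)·(1 − 5.92/12.98) = 0.725

Cronbach's alpha = 0.725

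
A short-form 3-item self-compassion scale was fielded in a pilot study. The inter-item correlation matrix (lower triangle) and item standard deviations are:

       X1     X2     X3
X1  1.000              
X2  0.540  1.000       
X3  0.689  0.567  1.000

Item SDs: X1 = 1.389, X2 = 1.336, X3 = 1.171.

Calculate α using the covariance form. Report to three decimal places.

Σσ²ᵢ = 1.389² + 1.336² + 1.171² = 5.0855
Covariances σ_ij = r_ij · s_i · s_j:
  σ(X1,X2) = 0.540 × 1.389 × 1.336 = 1.0021
  σ(X1,X3) = 0.689 × 1.389 × 1.171 = 1.1207
  σ(X2,X3) = 0.567 × 1.336 × 1.171 = 0.8870
σ²_T = Σσ²ᵢ + 2·Σσ_ij = 5.0855 + 2 × 3.0098 = 11.1051
α = (3/2)·(1 − 5.0855/11.1051) = 0.813

α = 0.813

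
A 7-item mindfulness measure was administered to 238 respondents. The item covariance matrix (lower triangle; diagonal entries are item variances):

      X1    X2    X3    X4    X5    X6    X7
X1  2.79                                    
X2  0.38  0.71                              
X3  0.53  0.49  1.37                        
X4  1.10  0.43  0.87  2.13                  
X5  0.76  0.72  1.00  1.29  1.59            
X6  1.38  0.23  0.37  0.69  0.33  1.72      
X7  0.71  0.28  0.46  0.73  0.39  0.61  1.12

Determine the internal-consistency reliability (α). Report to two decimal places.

α = 0.82

Σσ²ᵢ = 2.79 + 0.71 + 1.37 + 2.13 + 1.59 + 1.72 + 1.12 = 11.43
Sum of off-diagonal covariances = 13.75
σ²_total = 11.43 + 2 × 13.75 = 38.93
α = (k/(k−1))·(1 − Σσ²ᵢ/σ²_total) = (7/6)·(1 − 11.43/38.93) = 0.82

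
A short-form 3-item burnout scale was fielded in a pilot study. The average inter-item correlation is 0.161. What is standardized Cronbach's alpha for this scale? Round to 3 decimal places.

Standardized α = k·r̄ / (1 + (k−1)·r̄) = 3 × 0.161 / (1 + 2 × 0.161)
  = 0.4830 / 1.3220 = 0.365

α = 0.365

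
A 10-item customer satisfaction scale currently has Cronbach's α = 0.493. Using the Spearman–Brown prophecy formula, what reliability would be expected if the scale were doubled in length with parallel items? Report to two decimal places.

Length factor m = 2
α' = m·α / (1 + (m−1)·α)
   = 2 × 0.493 / (1 + (2 − 1) × 0.493)
   = 0.9860 / 1.4930 = 0.66

predicted reliability = 0.66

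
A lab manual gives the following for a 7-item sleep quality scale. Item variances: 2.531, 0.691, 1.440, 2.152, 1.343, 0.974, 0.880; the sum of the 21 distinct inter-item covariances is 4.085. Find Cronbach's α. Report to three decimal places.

α = 0.524

sum of item variances = 2.531 + 0.691 + 1.440 + 2.152 + 1.343 + 0.974 + 0.880 = 10.011
Sum of distinct covariances = 4.085
σ²_T = sum of item variances + 2·Σcov = 10.011 + 2 × 4.085 = 18.181
α = (7/6)·(1 − 10.011/18.181) = 0.524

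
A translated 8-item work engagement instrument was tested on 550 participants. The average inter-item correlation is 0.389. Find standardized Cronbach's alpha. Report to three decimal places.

standardized Cronbach's alpha = 0.836

Standardized α = k·r̄ / (1 + (k−1)·r̄) = 8 × 0.389 / (1 + 7 × 0.389)
  = 3.1120 / 3.7230 = 0.836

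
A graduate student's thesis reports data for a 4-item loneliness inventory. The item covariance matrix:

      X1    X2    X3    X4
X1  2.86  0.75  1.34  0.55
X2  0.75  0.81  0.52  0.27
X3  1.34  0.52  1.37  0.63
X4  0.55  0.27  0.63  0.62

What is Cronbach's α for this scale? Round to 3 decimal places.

Σσᵢ² = 2.86 + 0.81 + 1.37 + 0.62 = 5.66
Σ_{i<j} σ_ij = 4.06
σ²_T = 5.66 + 2 × 4.06 = 13.78
α = (k/(k−1))·(1 − Σσᵢ²/σ²_T) = (4/3)·(1 − 5.66/13.78) = 0.786

Cronbach's α = 0.786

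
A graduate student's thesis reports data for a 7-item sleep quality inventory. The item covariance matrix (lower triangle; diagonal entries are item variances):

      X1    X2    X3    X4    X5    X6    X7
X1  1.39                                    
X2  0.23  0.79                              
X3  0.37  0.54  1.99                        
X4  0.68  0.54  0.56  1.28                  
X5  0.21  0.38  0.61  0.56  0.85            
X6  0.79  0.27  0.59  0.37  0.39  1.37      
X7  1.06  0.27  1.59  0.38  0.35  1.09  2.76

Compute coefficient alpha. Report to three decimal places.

sum of item variances = 1.39 + 0.79 + 1.99 + 1.28 + 0.85 + 1.37 + 2.76 = 10.43
Sum of off-diagonal covariances = 11.83
Var(T) = 10.43 + 2 × 11.83 = 34.09
α = (k/(k−1))·(1 − sum of item variances/Var(T)) = (7/6)·(1 − 10.43/34.09) = 0.810

coefficient alpha = 0.810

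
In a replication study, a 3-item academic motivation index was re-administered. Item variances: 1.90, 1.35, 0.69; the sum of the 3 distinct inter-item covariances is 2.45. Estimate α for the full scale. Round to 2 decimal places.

Σσ²ᵢ = 1.90 + 1.35 + 0.69 = 3.94
Sum of distinct covariances = 2.45
Var(T) = Σσ²ᵢ + 2·Σcov = 3.94 + 2 × 2.45 = 8.84
α = (3/2)·(1 − 3.94/8.84) = 0.83

α = 0.83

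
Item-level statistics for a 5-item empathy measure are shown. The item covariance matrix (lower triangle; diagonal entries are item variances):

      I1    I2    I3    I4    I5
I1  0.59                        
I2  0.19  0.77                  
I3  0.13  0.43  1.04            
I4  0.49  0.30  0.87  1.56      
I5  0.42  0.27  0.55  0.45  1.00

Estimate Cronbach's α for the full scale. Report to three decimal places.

Cronbach's α = 0.779

Σσ²ᵢ = 0.59 + 0.77 + 1.04 + 1.56 + 1.00 = 4.96
Sum of off-diagonal covariances = 4.10
σ²_total = 4.96 + 2 × 4.10 = 13.16
α = (k/(k−1))·(1 − Σσ²ᵢ/σ²_total) = (5/4)·(1 − 4.96/13.16) = 0.779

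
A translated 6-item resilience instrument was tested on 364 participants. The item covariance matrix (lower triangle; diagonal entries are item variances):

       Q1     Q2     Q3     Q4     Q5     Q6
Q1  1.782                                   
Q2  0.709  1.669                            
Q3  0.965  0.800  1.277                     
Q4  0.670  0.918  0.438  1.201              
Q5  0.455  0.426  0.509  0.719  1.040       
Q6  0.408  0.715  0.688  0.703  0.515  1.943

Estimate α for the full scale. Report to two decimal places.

sum of item variances = 1.782 + 1.669 + 1.277 + 1.201 + 1.040 + 1.943 = 8.912
Sum of off-diagonal covariances = 9.638
Var(T) = 8.912 + 2 × 9.638 = 28.188
α = (k/(k−1))·(1 − sum of item variances/Var(T)) = (6/5)·(1 − 8.912/28.188) = 0.82

α = 0.82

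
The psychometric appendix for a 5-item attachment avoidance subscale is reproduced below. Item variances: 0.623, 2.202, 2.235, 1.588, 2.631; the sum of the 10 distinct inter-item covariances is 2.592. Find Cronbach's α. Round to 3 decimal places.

Σσ²ᵢ = 0.623 + 2.202 + 2.235 + 1.588 + 2.631 = 9.279
Sum of distinct covariances = 2.592
Var(T) = Σσ²ᵢ + 2·Σcov = 9.279 + 2 × 2.592 = 14.463
α = (5/4)·(1 − 9.279/14.463) = 0.448

α = 0.448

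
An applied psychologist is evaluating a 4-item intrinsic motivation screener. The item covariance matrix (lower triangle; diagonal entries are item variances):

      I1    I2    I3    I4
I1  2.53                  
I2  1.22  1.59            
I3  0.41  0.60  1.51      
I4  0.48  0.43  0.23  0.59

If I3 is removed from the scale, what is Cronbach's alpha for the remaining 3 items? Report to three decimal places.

Cronbach's alpha = 0.712

Remaining items: I1, I2, I4 (k = 3).
Σσ²ᵢ = 2.53 + 1.59 + 0.59 = 4.71
total variance = 4.71 + 2 × 2.13 = 8.97
α (item deleted) = (3/2)·(1 − 4.71/8.97) = 0.712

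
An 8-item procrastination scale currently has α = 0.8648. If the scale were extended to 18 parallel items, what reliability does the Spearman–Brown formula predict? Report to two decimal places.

predicted reliability = 0.94

Length factor m = 18/8 = 2.2500
α' = m·α / (1 + (m−1)·α)
   = 18/8 × 0.8648 / (1 + (18/8 − 1) × 0.8648)
   = 1.9458 / 2.0810 = 0.94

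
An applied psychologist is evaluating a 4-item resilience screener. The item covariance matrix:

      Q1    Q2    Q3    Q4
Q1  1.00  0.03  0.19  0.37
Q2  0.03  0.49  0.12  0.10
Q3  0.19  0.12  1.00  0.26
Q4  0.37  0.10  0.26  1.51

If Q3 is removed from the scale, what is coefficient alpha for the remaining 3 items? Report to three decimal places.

Remaining items: Q1, Q2, Q4 (k = 3).
Σσ²ᵢ = 1.00 + 0.49 + 1.51 = 3.00
σ²_total = 3.00 + 2 × 0.50 = 4.00
α (item deleted) = (3/2)·(1 − 3.00/4.00) = 0.375

α = 0.375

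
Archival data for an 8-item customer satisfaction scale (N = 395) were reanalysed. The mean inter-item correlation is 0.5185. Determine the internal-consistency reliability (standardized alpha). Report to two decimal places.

Standardized α = k·r̄ / (1 + (k−1)·r̄) = 8 × 0.5185 / (1 + 7 × 0.5185)
  = 4.1480 / 4.6295 = 0.90

standardized alpha = 0.90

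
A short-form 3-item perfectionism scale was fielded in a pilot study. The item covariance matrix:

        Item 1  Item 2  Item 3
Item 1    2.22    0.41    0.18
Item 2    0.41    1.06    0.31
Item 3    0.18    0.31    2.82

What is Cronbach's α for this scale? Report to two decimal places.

ΣVar(i) = 2.22 + 1.06 + 2.82 = 6.10
Sum of the distinct covariances = 0.90
σ²_total = 6.10 + 2 × 0.90 = 7.90
α = (k/(k−1))·(1 − ΣVar(i)/σ²_total) = (3/2)·(1 − 6.10/7.90) = 0.34

α = 0.34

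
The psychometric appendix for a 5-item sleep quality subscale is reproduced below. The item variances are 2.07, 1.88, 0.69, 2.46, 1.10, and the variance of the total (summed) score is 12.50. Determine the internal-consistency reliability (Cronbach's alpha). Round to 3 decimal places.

sum of item variances = 2.07 + 1.88 + 0.69 + 2.46 + 1.10 = 8.20
α = (k/(k−1))·(1 − sum of item variances/total variance) = (5/4)·(1 − 8.20/12.50) = 0.430

Cronbach's alpha = 0.430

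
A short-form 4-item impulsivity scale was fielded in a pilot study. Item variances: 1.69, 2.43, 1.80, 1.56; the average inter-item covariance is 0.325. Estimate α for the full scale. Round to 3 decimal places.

sum of item variances = 1.69 + 2.43 + 1.80 + 1.56 = 7.48
Sum of the 6 distinct covariances = 6 × 0.325 = 1.950
total variance = sum of item variances + 2·Σcov = 7.48 + 2 × 1.950 = 11.380
α = (4/3)·(1 − 7.48/11.380) = 0.457

α = 0.457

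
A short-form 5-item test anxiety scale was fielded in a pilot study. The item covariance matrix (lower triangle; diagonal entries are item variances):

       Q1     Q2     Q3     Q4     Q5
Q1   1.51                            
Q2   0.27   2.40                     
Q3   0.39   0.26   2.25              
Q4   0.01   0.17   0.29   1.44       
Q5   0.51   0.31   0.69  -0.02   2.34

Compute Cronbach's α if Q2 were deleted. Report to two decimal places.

α = 0.44

Remaining items: Q1, Q3, Q4, Q5 (k = 4).
Σσᵢ² = 1.51 + 2.25 + 1.44 + 2.34 = 7.54
σ²_T = 7.54 + 2 × 1.87 = 11.28
α (item deleted) = (4/3)·(1 − 7.54/11.28) = 0.44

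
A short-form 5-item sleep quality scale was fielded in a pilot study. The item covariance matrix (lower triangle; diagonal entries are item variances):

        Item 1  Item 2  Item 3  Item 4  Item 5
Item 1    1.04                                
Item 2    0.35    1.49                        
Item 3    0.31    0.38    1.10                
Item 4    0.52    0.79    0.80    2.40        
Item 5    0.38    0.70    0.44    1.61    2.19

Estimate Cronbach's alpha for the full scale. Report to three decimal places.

ΣVar(i) = 1.04 + 1.49 + 1.10 + 2.40 + 2.19 = 8.22
Sum of off-diagonal covariances = 6.28
total variance = 8.22 + 2 × 6.28 = 20.78
α = (k/(k−1))·(1 − ΣVar(i)/total variance) = (5/4)·(1 − 8.22/20.78) = 0.756

α = 0.756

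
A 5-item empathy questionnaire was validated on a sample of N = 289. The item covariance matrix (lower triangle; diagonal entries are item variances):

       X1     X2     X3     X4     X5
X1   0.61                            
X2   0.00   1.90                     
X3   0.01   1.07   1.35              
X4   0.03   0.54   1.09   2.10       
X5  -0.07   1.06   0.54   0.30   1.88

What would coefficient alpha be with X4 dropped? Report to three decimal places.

Remaining items: X1, X2, X3, X5 (k = 4).
Σσᵢ² = 0.61 + 1.90 + 1.35 + 1.88 = 5.74
σ²_T = 5.74 + 2 × 2.61 = 10.96
α (item deleted) = (4/3)·(1 − 5.74/10.96) = 0.635

coefficient alpha = 0.635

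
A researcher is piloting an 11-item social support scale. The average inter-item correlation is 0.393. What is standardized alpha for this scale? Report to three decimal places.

Standardized α = k·r̄ / (1 + (k−1)·r̄) = 11 × 0.393 / (1 + 10 × 0.393)
  = 4.3230 / 4.9300 = 0.877

standardized alpha = 0.877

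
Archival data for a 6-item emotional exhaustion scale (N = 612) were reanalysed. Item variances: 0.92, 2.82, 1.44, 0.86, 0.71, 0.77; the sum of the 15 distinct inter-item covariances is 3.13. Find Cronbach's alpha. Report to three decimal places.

Cronbach's alpha = 0.545

sum of item variances = 0.92 + 2.82 + 1.44 + 0.86 + 0.71 + 0.77 = 7.52
Sum of distinct covariances = 3.13
σ²_T = sum of item variances + 2·Σcov = 7.52 + 2 × 3.13 = 13.78
α = (6/5)·(1 − 7.52/13.78) = 0.545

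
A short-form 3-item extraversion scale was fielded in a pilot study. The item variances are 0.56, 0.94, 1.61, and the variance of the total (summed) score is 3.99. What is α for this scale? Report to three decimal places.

Σσᵢ² = 0.56 + 0.94 + 1.61 = 3.11
α = (k/(k−1))·(1 − Σσᵢ²/Var(T)) = (3/2)·(1 − 3.11/3.99) = 0.331

α = 0.331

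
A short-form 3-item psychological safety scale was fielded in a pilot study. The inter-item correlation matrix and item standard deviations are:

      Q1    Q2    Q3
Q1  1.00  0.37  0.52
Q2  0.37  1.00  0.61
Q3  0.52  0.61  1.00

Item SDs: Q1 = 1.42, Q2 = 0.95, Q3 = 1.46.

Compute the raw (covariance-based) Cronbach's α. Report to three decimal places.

Σσ²ᵢ = 1.42² + 0.95² + 1.46² = 5.0505
Covariances σ_ij = r_ij · s_i · s_j:
  σ(Q1,Q2) = 0.37 × 1.42 × 0.95 = 0.4991
  σ(Q1,Q3) = 0.52 × 1.42 × 1.46 = 1.0781
  σ(Q2,Q3) = 0.61 × 0.95 × 1.46 = 0.8461
σ²_T = Σσ²ᵢ + 2·Σσ_ij = 5.0505 + 2 × 2.4233 = 9.8971
α = (3/2)·(1 − 5.0505/9.8971) = 0.735

Cronbach's α = 0.735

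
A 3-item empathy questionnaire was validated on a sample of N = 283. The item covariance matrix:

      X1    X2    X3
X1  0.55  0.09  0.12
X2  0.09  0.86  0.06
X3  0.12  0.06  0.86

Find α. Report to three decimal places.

Σσ²ᵢ = 0.55 + 0.86 + 0.86 = 2.27
Sum of off-diagonal covariances = 0.27
σ²_T = 2.27 + 2 × 0.27 = 2.81
α = (k/(k−1))·(1 − Σσ²ᵢ/σ²_T) = (3/2)·(1 − 2.27/2.81) = 0.288

α = 0.288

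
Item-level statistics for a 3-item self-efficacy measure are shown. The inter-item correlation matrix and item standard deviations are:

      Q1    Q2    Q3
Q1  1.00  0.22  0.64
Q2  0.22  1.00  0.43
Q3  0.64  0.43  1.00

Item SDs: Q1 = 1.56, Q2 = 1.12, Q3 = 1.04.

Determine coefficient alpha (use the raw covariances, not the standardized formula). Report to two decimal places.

Σσ²ᵢ = 1.56² + 1.12² + 1.04² = 4.7696
Covariances σ_ij = r_ij · s_i · s_j:
  σ(Q1,Q2) = 0.22 × 1.56 × 1.12 = 0.3844
  σ(Q1,Q3) = 0.64 × 1.56 × 1.04 = 1.0383
  σ(Q2,Q3) = 0.43 × 1.12 × 1.04 = 0.5009
σ²_T = Σσ²ᵢ + 2·Σσ_ij = 4.7696 + 2 × 1.9236 = 8.6168
α = (3/2)·(1 − 4.7696/8.6168) = 0.67

α = 0.67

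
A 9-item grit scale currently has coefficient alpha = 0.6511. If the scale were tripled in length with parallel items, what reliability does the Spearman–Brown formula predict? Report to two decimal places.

Length factor m = 3
α' = m·α / (1 + (m−1)·α)
   = 3 × 0.6511 / (1 + (3 − 1) × 0.6511)
   = 1.9533 / 2.3022 = 0.85

predicted reliability = 0.85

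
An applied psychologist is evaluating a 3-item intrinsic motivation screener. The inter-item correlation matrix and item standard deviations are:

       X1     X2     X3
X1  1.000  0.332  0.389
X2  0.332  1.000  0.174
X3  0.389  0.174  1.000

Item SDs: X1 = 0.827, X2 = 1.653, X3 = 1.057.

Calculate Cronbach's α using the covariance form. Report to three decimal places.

Σσ²ᵢ = 0.827² + 1.653² + 1.057² = 4.5336
Covariances σ_ij = r_ij · s_i · s_j:
  σ(X1,X2) = 0.332 × 0.827 × 1.653 = 0.4539
  σ(X1,X3) = 0.389 × 0.827 × 1.057 = 0.3400
  σ(X2,X3) = 0.174 × 1.653 × 1.057 = 0.3040
σ²_T = Σσ²ᵢ + 2·Σσ_ij = 4.5336 + 2 × 1.0979 = 6.7294
α = (3/2)·(1 − 4.5336/6.7294) = 0.489

α = 0.489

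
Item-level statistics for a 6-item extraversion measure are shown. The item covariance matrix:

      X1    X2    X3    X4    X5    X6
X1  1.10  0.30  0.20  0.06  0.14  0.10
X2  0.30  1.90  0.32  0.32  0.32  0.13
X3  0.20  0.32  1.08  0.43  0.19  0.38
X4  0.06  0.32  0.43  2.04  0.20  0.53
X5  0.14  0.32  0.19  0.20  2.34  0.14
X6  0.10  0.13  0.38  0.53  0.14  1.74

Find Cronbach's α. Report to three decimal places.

α = 0.509

ΣVar(i) = 1.10 + 1.90 + 1.08 + 2.04 + 2.34 + 1.74 = 10.20
Sum of the distinct covariances = 3.76
Var(T) = 10.20 + 2 × 3.76 = 17.72
α = (k/(k−1))·(1 − ΣVar(i)/Var(T)) = (6/5)·(1 − 10.20/17.72) = 0.509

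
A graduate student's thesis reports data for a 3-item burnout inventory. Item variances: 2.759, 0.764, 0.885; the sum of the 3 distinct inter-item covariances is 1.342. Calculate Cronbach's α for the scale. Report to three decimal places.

α = 0.568

Σσᵢ² = 2.759 + 0.764 + 0.885 = 4.408
Sum of distinct covariances = 1.342
σ²_total = Σσᵢ² + 2·Σcov = 4.408 + 2 × 1.342 = 7.092
α = (3/2)·(1 − 4.408/7.092) = 0.568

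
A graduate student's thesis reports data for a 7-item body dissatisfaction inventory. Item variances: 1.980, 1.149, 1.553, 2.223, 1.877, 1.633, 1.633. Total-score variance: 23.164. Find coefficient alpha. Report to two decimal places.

α = 0.56

sum of item variances = 1.980 + 1.149 + 1.553 + 2.223 + 1.877 + 1.633 + 1.633 = 12.048
α = (k/(k−1))·(1 − sum of item variances/σ²_total) = (7/6)·(1 − 12.048/23.164) = 0.56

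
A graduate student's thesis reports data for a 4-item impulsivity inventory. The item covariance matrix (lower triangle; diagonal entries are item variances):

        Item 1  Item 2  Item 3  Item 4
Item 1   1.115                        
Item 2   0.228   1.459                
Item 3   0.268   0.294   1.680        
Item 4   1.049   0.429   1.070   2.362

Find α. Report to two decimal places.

Σσ²ᵢ = 1.115 + 1.459 + 1.680 + 2.362 = 6.616
Sum of off-diagonal covariances = 3.338
total variance = 6.616 + 2 × 3.338 = 13.292
α = (k/(k−1))·(1 − Σσ²ᵢ/total variance) = (4/3)·(1 − 6.616/13.292) = 0.67

α = 0.67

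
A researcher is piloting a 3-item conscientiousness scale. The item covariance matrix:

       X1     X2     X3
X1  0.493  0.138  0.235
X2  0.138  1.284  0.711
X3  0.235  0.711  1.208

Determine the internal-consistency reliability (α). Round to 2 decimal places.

Σσ²ᵢ = 0.493 + 1.284 + 1.208 = 2.985
Sum of off-diagonal covariances = 1.084
σ²_T = 2.985 + 2 × 1.084 = 5.153
α = (k/(k−1))·(1 − Σσ²ᵢ/σ²_T) = (3/2)·(1 − 2.985/5.153) = 0.63

α = 0.63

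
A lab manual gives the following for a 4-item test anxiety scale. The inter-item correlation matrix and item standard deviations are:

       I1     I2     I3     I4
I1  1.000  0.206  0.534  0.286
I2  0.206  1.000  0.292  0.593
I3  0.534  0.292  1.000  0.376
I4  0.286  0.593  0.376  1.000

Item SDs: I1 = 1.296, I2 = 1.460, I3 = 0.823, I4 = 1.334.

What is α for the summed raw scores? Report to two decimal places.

Σσ²ᵢ = 1.296² + 1.460² + 0.823² + 1.334² = 6.2681
Covariances σ_ij = r_ij · s_i · s_j:
  σ(I1,I2) = 0.206 × 1.296 × 1.460 = 0.3898
  σ(I1,I3) = 0.534 × 1.296 × 0.823 = 0.5696
  σ(I1,I4) = 0.286 × 1.296 × 1.334 = 0.4945
  σ(I2,I3) = 0.292 × 1.460 × 0.823 = 0.3509
  σ(I2,I4) = 0.593 × 1.460 × 1.334 = 1.1550
  σ(I3,I4) = 0.376 × 0.823 × 1.334 = 0.4128
σ²_T = Σσ²ᵢ + 2·Σσ_ij = 6.2681 + 2 × 3.3726 = 13.0133
α = (4/3)·(1 − 6.2681/13.0133) = 0.69

α = 0.69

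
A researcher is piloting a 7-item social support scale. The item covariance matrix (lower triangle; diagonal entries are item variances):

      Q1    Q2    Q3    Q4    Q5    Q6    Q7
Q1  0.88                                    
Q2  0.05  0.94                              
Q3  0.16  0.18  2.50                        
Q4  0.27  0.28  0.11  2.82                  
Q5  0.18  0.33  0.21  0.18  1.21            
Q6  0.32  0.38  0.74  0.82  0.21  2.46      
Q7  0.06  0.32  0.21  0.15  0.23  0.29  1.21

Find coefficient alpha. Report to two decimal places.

coefficient alpha = 0.57

sum of item variances = 0.88 + 0.94 + 2.50 + 2.82 + 1.21 + 2.46 + 1.21 = 12.02
Sum of off-diagonal covariances = 5.68
σ²_total = 12.02 + 2 × 5.68 = 23.38
α = (k/(k−1))·(1 − sum of item variances/σ²_total) = (7/6)·(1 − 12.02/23.38) = 0.57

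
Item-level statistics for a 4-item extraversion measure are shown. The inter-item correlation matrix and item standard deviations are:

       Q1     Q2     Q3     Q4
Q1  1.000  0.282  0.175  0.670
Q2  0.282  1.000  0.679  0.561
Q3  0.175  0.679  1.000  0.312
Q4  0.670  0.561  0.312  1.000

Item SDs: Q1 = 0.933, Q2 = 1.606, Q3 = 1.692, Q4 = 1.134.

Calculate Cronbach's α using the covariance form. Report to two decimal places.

α = 0.75

Σσ²ᵢ = 0.933² + 1.606² + 1.692² + 1.134² = 7.5985
Covariances σ_ij = r_ij · s_i · s_j:
  σ(Q1,Q2) = 0.282 × 0.933 × 1.606 = 0.4225
  σ(Q1,Q3) = 0.175 × 0.933 × 1.692 = 0.2763
  σ(Q1,Q4) = 0.670 × 0.933 × 1.134 = 0.7089
  σ(Q2,Q3) = 0.679 × 1.606 × 1.692 = 1.8451
  σ(Q2,Q4) = 0.561 × 1.606 × 1.134 = 1.0217
  σ(Q3,Q4) = 0.312 × 1.692 × 1.134 = 0.5986
σ²_T = Σσ²ᵢ + 2·Σσ_ij = 7.5985 + 2 × 4.8731 = 17.3447
α = (4/3)·(1 − 7.5985/17.3447) = 0.75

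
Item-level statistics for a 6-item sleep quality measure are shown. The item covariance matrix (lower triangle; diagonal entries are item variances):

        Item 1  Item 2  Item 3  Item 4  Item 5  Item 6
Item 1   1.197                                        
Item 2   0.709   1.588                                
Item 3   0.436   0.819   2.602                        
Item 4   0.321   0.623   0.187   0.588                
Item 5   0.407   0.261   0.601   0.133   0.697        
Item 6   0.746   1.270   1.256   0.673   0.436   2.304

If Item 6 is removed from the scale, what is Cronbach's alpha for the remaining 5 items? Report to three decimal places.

Remaining items: Item 1, Item 2, Item 3, Item 4, Item 5 (k = 5).
Σσᵢ² = 1.197 + 1.588 + 2.602 + 0.588 + 0.697 = 6.672
total variance = 6.672 + 2 × 4.497 = 15.666
α (item deleted) = (5/4)·(1 − 6.672/15.666) = 0.718

α = 0.718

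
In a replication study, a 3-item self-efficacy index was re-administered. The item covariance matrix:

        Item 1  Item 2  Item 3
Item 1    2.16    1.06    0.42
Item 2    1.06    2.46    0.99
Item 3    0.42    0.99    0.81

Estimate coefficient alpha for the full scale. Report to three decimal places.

sum of item variances = 2.16 + 2.46 + 0.81 = 5.43
Sum of the distinct covariances = 2.47
σ²_T = 5.43 + 2 × 2.47 = 10.37
α = (k/(k−1))·(1 − sum of item variances/σ²_T) = (3/2)·(1 − 5.43/10.37) = 0.715

α = 0.715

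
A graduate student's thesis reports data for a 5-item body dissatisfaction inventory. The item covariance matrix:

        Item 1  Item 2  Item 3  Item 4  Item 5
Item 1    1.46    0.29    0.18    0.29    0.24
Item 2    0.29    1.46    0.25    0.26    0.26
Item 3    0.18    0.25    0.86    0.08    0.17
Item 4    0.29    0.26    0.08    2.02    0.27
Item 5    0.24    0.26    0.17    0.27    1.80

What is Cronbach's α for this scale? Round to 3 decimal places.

ΣVar(i) = 1.46 + 1.46 + 0.86 + 2.02 + 1.80 = 7.60
Sum of the distinct covariances = 2.29
σ²_total = 7.60 + 2 × 2.29 = 12.18
α = (k/(k−1))·(1 − ΣVar(i)/σ²_total) = (5/4)·(1 − 7.60/12.18) = 0.470

α = 0.470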